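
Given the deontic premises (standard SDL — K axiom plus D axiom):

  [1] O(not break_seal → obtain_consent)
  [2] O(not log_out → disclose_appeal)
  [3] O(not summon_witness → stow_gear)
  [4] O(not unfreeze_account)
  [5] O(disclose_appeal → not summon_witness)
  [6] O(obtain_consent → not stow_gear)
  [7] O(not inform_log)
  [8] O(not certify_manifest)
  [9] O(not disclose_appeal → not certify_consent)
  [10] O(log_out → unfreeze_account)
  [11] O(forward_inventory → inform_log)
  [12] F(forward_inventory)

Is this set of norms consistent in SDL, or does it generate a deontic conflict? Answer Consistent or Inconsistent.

Consistent

Premise 11 is O(forward_inventory → inform_log), but O(forward_inventory) is not derivable from the premises, so it does not yield O(inform_log).
So O(inform_log) is not derivable, and the apparent clash with O(not inform_log) does not arise.
A world satisfying every obligation exists (e.g. break_seal=true, certify_consent=false, certify_manifest=false, disclose_appeal=true, forward_inventory=false, inform_log=false, log_out=false, obtain_consent=false, stow_gear=true, summon_witness=false, unfreeze_account=false); no atom is both obligatory and forbidden, so the set is consistent.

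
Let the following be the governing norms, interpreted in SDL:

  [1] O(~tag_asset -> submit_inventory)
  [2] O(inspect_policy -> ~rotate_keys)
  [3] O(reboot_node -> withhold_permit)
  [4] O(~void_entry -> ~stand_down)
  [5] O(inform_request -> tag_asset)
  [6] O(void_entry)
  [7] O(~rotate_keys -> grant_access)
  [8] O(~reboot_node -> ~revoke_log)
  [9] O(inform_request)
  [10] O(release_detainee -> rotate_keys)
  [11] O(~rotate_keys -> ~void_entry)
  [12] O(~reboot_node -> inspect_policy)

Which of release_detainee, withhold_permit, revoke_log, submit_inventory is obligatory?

From premise 6 we have O(void_entry).
The contrapositive of premise 11 (O(~rotate_keys -> ~void_entry)) is O(void_entry -> rotate_keys), and O(void_entry) is already established, so O(rotate_keys).
Premise 2 is O(inspect_policy -> ~rotate_keys); contrapositively O(rotate_keys -> ~inspect_policy). Since O(rotate_keys) holds, K gives O(~inspect_policy).
Premise 12 is O(~reboot_node -> inspect_policy); contrapositively O(~inspect_policy -> reboot_node). Since O(~inspect_policy) holds, K gives O(reboot_node).
Applying K to premise 3 (O(reboot_node -> withhold_permit)) and O(reboot_node) yields O(withhold_permit).
So O(withhold_permit) holds — withhold_permit is obligatory. None of the other listed options is made obligatory by any chain of premises.

withhold_permit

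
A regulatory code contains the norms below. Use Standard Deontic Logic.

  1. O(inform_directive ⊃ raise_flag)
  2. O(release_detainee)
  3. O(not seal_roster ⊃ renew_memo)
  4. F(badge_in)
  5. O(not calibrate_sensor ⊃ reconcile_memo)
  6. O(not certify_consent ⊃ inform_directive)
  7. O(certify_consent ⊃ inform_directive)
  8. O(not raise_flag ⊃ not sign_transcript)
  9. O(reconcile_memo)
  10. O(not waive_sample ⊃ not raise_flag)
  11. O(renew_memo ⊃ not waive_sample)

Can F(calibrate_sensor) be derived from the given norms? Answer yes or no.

No

Premise 5 is O(not calibrate_sensor ⊃ reconcile_memo); even if O(reconcile_memo) held, inferring O(not calibrate_sensor) would be affirming the consequent — invalid.
No other premise forces O(not calibrate_sensor). An ideal world satisfying every premise can still have calibrate_sensor true, so F(calibrate_sensor) is not derivable.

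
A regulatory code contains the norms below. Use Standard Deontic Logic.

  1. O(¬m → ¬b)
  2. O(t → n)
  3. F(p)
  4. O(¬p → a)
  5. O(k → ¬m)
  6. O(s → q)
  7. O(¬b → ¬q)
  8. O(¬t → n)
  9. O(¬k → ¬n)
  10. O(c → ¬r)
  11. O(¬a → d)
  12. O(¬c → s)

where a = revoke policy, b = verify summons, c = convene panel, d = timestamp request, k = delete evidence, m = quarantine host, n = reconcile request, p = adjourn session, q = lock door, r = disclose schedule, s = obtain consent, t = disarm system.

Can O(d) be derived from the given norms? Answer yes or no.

Premise 11 is O(¬a → d), but O(¬a) is not derivable from the premises, so it does not yield O(d).
No other premise forces O(d). An ideal world satisfying every premise can still have d false, so O(d) is not derivable.

No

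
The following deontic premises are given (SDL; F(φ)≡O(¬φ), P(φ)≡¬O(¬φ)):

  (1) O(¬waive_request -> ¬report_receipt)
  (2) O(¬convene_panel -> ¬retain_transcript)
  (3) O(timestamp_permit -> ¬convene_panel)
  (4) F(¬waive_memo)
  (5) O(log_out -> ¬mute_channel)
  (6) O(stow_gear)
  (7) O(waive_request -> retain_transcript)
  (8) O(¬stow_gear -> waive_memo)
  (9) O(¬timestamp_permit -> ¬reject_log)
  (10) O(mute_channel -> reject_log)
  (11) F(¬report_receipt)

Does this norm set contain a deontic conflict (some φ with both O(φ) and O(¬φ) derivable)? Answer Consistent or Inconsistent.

Consistent

Premise 8 is O(¬stow_gear -> waive_memo); even if O(waive_memo) held, inferring O(¬stow_gear) would be affirming the consequent — invalid.
So O(¬stow_gear) is not derivable, and the apparent clash with O(stow_gear) does not arise.
A world satisfying every obligation exists (e.g. convene_panel=true, log_out=false, mute_channel=false, reject_log=false, report_receipt=true, retain_transcript=true, stow_gear=true, timestamp_permit=false, waive_memo=true, waive_request=true); no atom is both obligatory and forbidden, so the set is consistent.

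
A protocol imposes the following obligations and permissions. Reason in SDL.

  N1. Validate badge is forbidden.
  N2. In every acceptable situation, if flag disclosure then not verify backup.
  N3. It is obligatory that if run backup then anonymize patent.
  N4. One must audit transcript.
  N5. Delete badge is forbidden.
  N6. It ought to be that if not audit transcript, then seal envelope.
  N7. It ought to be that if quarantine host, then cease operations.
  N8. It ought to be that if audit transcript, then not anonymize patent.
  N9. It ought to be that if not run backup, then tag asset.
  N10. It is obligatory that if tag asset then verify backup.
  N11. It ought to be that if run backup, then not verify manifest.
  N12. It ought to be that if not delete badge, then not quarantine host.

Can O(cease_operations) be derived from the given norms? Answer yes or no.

Premise 7 is O(quarantine_host → cease_operations), but O(quarantine_host) is not derivable from the premises, so it does not yield O(cease_operations).
No other premise forces O(cease_operations). An ideal world satisfying every premise can still have cease_operations false, so O(cease_operations) is not derivable.

No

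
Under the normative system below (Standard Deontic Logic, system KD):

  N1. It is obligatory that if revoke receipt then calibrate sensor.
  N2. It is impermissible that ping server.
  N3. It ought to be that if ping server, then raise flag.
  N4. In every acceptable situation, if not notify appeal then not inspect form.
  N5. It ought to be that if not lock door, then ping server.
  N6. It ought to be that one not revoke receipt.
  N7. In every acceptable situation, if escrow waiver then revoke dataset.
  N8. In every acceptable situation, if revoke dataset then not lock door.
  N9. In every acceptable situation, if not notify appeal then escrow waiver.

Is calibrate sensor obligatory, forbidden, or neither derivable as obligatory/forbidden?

Premise 1 is O(revoke_receipt → calibrate_sensor), but O(revoke_receipt) is not derivable from the premises, so it does not yield O(calibrate_sensor).
No premise or chain of K-axiom applications forces O(calibrate_sensor), and none forces O(¬calibrate_sensor). So calibrate_sensor is neither obligatory nor forbidden under these norms.

Neither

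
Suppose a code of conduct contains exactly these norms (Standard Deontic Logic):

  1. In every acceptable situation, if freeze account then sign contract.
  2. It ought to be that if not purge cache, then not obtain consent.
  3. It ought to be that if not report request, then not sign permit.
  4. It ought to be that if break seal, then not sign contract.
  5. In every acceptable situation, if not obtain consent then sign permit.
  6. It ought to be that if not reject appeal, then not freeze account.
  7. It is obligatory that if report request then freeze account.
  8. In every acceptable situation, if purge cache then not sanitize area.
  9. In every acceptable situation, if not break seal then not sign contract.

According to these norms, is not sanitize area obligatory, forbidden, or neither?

Premises 4 and 9 are O(break_seal → ¬sign_contract) and O(¬break_seal → ¬sign_contract); every ideal world satisfies break_seal or ¬break_seal, so in either case ¬sign_contract holds — hence O(¬sign_contract).
Premise 1 is O(freeze_account → sign_contract); contrapositively O(¬sign_contract → ¬freeze_account). Since O(¬sign_contract) holds, K gives O(¬freeze_account).
The contrapositive of premise 7 (O(report_request → freeze_account)) is O(¬freeze_account → ¬report_request), and O(¬freeze_account) is already established, so O(¬report_request).
From O(¬report_request) and premise 3, O(¬report_request → ¬sign_permit), we obtain O(¬sign_permit).
Premise 5, O(¬obtain_consent → sign_permit), contraposes to O(¬sign_permit → obtain_consent); with O(¬sign_permit) we get O(obtain_consent).
The contrapositive of premise 2 (O(¬purge_cache → ¬obtain_consent)) is O(obtain_consent → purge_cache), and O(obtain_consent) is already established, so O(purge_cache).
From O(purge_cache) and premise 8, O(purge_cache → ¬sanitize_area), we obtain O(¬sanitize_area).
Premise 6 does not contribute to this derivation.
Hence ¬sanitize_area is obligatory.

Obligatory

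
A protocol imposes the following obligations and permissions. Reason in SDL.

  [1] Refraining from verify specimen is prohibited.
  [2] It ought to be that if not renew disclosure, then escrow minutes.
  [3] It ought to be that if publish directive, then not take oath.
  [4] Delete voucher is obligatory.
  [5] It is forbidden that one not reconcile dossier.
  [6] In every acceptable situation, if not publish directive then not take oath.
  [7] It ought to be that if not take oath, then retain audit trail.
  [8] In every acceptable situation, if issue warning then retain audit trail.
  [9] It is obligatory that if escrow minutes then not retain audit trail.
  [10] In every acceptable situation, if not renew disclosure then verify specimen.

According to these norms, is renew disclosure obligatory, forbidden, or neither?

Premises 6 and 3 are O(¬publish_directive → ¬take_oath) and O(publish_directive → ¬take_oath); every ideal world satisfies ¬publish_directive or publish_directive, so in either case ¬take_oath holds — hence O(¬take_oath).
With premise 7, O(¬take_oath → retain_audit_trail), the K-axiom yields O(retain_audit_trail).
Premise 9, O(escrow_minutes → ¬retain_audit_trail), contraposes to O(retain_audit_trail → ¬escrow_minutes); with O(retain_audit_trail) we get O(¬escrow_minutes).
Premise 2 is O(¬renew_disclosure → escrow_minutes); contrapositively O(¬escrow_minutes → renew_disclosure). Since O(¬escrow_minutes) holds, K gives O(renew_disclosure).
Premises 1, 4, 5, 8, 10 do not contribute to this derivation.
Hence renew_disclosure is obligatory.

Obligatory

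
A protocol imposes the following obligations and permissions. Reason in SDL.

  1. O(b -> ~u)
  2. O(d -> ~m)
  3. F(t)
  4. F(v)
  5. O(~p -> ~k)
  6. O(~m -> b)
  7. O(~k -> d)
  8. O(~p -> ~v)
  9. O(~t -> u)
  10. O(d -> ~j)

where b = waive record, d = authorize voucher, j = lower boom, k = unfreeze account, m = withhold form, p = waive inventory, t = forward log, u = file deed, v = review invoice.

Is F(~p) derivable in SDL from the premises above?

F(t) at premise 3 means O(~t).
With premise 9, O(~t -> u), the K-axiom yields O(u).
The contrapositive of premise 1 (O(b -> ~u)) is O(u -> ~b), and O(u) is already established, so O(~b).
The contrapositive of premise 6 (O(~m -> b)) is O(~b -> m), and O(~b) is already established, so O(m).
Premise 2, O(d -> ~m), contraposes to O(m -> ~d); with O(m) we get O(~d).
Premise 7, O(~k -> d), contraposes to O(~d -> k); with O(~d) we get O(k).
Premise 5 is O(~p -> ~k); contrapositively O(k -> p). Since O(k) holds, K gives O(p).
Premises 4, 8, 10 do not contribute to this derivation.
So O(p) holds, i.e. F(~p). The claim follows.

Yes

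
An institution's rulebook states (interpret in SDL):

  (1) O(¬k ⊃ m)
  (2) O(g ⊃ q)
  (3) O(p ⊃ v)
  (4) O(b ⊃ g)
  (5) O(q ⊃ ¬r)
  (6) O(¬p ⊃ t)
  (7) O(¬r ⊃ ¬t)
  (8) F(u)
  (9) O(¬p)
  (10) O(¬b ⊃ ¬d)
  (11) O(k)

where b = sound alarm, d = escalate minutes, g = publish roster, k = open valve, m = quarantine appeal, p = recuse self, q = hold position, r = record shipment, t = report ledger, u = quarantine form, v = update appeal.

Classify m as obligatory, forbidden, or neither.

Neither

Premise 1 is O(¬k ⊃ m), but O(¬k) is not derivable from the premises, so it does not yield O(m).
No premise or chain of K-axiom applications forces O(m), and none forces O(¬m). So m is neither obligatory nor forbidden under these norms.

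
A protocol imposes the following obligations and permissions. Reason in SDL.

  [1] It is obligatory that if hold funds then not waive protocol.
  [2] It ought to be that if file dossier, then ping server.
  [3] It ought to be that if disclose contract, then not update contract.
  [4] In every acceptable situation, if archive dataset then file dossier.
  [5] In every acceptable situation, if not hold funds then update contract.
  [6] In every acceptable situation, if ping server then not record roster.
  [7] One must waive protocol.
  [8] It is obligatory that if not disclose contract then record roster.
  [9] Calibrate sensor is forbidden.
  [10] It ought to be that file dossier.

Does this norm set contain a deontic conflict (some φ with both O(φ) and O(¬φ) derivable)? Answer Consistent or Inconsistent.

From premise 10 we have O(file_dossier).
Premise 2 is O(file_dossier → ping_server); since O(file_dossier), deontic closure gives O(ping_server).
Applying K to premise 6 (O(ping_server → ¬record_roster)) and O(ping_server) yields O(¬record_roster).
The contrapositive of premise 8 (O(¬disclose_contract → record_roster)) is O(¬record_roster → disclose_contract), and O(¬record_roster) is already established, so O(disclose_contract).
From O(disclose_contract) and premise 3, O(disclose_contract → ¬update_contract), we obtain O(¬update_contract).
Premise 5 is O(¬hold_funds → update_contract); contrapositively O(¬update_contract → hold_funds). Since O(¬update_contract) holds, K gives O(hold_funds).
From O(hold_funds) and premise 1, O(hold_funds → ¬waive_protocol), we obtain O(¬waive_protocol).
Yet premise 7 states O(waive_protocol).
We now have both O(¬waive_protocol) and O(waive_protocol) — waive_protocol is simultaneously obligatory and forbidden, violating the D-axiom.

Inconsistent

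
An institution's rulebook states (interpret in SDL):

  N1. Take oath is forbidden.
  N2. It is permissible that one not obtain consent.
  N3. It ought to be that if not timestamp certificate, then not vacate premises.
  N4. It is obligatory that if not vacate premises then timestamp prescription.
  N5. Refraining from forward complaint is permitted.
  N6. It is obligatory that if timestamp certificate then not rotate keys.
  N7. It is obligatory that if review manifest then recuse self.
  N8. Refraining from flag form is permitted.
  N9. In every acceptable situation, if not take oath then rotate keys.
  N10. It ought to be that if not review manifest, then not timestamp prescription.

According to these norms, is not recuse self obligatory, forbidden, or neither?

F(take_oath) at premise 1 means O(¬take_oath).
Premise 9 is O(¬take_oath → rotate_keys); since O(¬take_oath), deontic closure gives O(rotate_keys).
Premise 6 is O(timestamp_certificate → ¬rotate_keys); contrapositively O(rotate_keys → ¬timestamp_certificate). Since O(rotate_keys) holds, K gives O(¬timestamp_certificate).
With premise 3, O(¬timestamp_certificate → ¬vacate_premises), the K-axiom yields O(¬vacate_premises).
Applying K to premise 4 (O(¬vacate_premises → timestamp_prescription)) and O(¬vacate_premises) yields O(timestamp_prescription).
Premise 10 is O(¬review_manifest → ¬timestamp_prescription); contrapositively O(timestamp_prescription → review_manifest). Since O(timestamp_prescription) holds, K gives O(review_manifest).
With premise 7, O(review_manifest → recuse_self), the K-axiom yields O(recuse_self).
Premises 2, 5, 8 do not contribute to this derivation.
Thus O(recuse_self), which is F(¬recuse_self): ¬recuse_self is forbidden.

Forbidden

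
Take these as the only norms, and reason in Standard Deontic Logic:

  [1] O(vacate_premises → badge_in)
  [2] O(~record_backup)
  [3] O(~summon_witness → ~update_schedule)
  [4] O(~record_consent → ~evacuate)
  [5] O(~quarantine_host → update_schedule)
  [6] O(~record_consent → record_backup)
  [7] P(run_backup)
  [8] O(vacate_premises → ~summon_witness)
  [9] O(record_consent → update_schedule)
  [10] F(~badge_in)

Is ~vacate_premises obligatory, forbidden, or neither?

Obligatory

Premise 2 gives O(~record_backup).
Premise 6, O(~record_consent → record_backup), contraposes to O(~record_backup → record_consent); with O(~record_backup) we get O(record_consent).
From O(record_consent) and premise 9, O(record_consent → update_schedule), we obtain O(update_schedule).
Premise 3 is O(~summon_witness → ~update_schedule); contrapositively O(update_schedule → summon_witness). Since O(update_schedule) holds, K gives O(summon_witness).
Premise 8, O(vacate_premises → ~summon_witness), contraposes to O(summon_witness → ~vacate_premises); with O(summon_witness) we get O(~vacate_premises).
Premises 1, 4, 5, 7, 10 do not contribute to this derivation.
Hence ~vacate_premises is obligatory.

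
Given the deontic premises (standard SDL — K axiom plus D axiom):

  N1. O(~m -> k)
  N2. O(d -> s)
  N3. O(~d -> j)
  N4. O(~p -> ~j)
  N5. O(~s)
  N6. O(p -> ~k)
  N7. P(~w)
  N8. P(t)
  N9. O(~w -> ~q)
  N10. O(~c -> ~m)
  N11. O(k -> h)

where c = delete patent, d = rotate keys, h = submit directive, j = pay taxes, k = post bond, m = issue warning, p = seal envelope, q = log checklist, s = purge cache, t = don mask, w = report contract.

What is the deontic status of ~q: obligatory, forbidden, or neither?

Premise 9 is O(~w -> ~q), but O(~w) is not derivable from the premises (the permission P(~w) asserts only ~O(w), not O(~w)), so it does not yield O(~q).
No premise or chain of K-axiom applications forces O(~q), and none forces O(q). So ~q is neither obligatory nor forbidden under these norms.

Neither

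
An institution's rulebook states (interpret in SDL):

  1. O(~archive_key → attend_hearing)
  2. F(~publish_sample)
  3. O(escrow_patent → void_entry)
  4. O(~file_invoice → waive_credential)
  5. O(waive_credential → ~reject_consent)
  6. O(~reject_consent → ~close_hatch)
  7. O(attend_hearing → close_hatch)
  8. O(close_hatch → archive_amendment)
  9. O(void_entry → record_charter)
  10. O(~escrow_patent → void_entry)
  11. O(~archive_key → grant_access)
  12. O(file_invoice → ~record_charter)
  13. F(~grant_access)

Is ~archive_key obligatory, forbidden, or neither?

By case analysis on escrow_patent: premise 3 gives O(escrow_patent → void_entry) and premise 10 gives O(~escrow_patent → void_entry), so O(void_entry) either way.
Applying K to premise 9 (O(void_entry → record_charter)) and O(void_entry) yields O(record_charter).
Premise 12 is O(file_invoice → ~record_charter); contrapositively O(record_charter → ~file_invoice). Since O(record_charter) holds, K gives O(~file_invoice).
With premise 4, O(~file_invoice → waive_credential), the K-axiom yields O(waive_credential).
With premise 5, O(waive_credential → ~reject_consent), the K-axiom yields O(~reject_consent).
From O(~reject_consent) and premise 6, O(~reject_consent → ~close_hatch), we obtain O(~close_hatch).
The contrapositive of premise 7 (O(attend_hearing → close_hatch)) is O(~close_hatch → ~attend_hearing), and O(~close_hatch) is already established, so O(~attend_hearing).
Premise 1 is O(~archive_key → attend_hearing); contrapositively O(~attend_hearing → archive_key). Since O(~attend_hearing) holds, K gives O(archive_key).
Premises 2, 8, 11, 13 do not contribute to this derivation.
Thus O(archive_key), which is F(~archive_key): ~archive_key is forbidden.

Forbidden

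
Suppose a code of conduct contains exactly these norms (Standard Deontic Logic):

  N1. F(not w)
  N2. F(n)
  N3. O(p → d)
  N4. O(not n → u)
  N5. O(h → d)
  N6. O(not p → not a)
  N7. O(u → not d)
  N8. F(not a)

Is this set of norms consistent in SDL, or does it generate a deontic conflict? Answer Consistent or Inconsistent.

Inconsistent

Premise 8, F(not a), is equivalent to O(a).
Premise 6 is O(not p → not a); contrapositively O(a → p). Since O(a) holds, K gives O(p).
From O(p) and premise 3, O(p → d), we obtain O(d).
Premise 7, O(u → not d), contraposes to O(d → not u); with O(d) we get O(not u).
The contrapositive of premise 4 (O(not n → u)) is O(not u → n), and O(not u) is already established, so O(n).
But premise 2, F(n), means O(not n).
We now have both O(n) and O(not n) — n is simultaneously obligatory and forbidden, violating the D-axiom.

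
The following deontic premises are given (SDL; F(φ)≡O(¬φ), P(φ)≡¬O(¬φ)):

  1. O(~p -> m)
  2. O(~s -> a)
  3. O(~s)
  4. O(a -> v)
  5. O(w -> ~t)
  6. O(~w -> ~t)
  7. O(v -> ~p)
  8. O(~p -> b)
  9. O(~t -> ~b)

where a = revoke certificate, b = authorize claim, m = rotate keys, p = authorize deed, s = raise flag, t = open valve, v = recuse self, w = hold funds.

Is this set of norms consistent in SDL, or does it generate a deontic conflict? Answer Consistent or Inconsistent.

Inconsistent

Premises 5 and 6 are O(w -> ~t) and O(~w -> ~t); every ideal world satisfies w or ~w, so in either case ~t holds — hence O(~t).
Premise 9 is O(~t -> ~b); since O(~t), deontic closure gives O(~b).
The contrapositive of premise 8 (O(~p -> b)) is O(~b -> p), and O(~b) is already established, so O(p).
Premise 7, O(v -> ~p), contraposes to O(p -> ~v); with O(p) we get O(~v).
Premise 4 is O(a -> v); contrapositively O(~v -> ~a). Since O(~v) holds, K gives O(~a).
Premise 2, O(~s -> a), contraposes to O(~a -> s); with O(~a) we get O(s).
However, premise 3 gives O(~s).
We now have both O(s) and O(~s) — s is simultaneously obligatory and forbidden, violating the D-axiom.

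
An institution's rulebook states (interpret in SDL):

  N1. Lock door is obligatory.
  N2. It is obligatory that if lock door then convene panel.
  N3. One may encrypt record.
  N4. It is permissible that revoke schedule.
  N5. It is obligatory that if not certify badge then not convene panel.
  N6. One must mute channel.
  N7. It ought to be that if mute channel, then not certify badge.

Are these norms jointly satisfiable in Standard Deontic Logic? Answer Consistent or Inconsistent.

Inconsistent

Premise 1 gives O(lock_door).
Applying K to premise 2 (O(lock_door → convene_panel)) and O(lock_door) yields O(convene_panel).
Premise 5 is O(¬certify_badge → ¬convene_panel); contrapositively O(convene_panel → certify_badge). Since O(convene_panel) holds, K gives O(certify_badge).
The contrapositive of premise 7 (O(mute_channel → ¬certify_badge)) is O(certify_badge → ¬mute_channel), and O(certify_badge) is already established, so O(¬mute_channel).
But premise 6 directly asserts O(mute_channel).
We now have both O(¬mute_channel) and O(mute_channel) — mute_channel is simultaneously obligatory and forbidden, violating the D-axiom.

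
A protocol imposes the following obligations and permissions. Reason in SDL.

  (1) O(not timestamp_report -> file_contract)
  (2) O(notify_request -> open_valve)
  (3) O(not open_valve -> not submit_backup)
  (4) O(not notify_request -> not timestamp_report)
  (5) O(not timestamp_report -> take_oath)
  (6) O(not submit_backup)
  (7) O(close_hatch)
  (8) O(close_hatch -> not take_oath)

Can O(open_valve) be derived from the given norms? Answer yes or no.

From premise 7 we have O(close_hatch).
Premise 8 is O(close_hatch -> not take_oath); since O(close_hatch), deontic closure gives O(not take_oath).
Premise 5, O(not timestamp_report -> take_oath), contraposes to O(not take_oath -> timestamp_report); with O(not take_oath) we get O(timestamp_report).
The contrapositive of premise 4 (O(not notify_request -> not timestamp_report)) is O(timestamp_report -> notify_request), and O(timestamp_report) is already established, so O(notify_request).
Premise 2 is O(notify_request -> open_valve); since O(notify_request), deontic closure gives O(open_valve).
Premises 1, 3, 6 do not contribute to this derivation.
So O(open_valve) follows.

Yes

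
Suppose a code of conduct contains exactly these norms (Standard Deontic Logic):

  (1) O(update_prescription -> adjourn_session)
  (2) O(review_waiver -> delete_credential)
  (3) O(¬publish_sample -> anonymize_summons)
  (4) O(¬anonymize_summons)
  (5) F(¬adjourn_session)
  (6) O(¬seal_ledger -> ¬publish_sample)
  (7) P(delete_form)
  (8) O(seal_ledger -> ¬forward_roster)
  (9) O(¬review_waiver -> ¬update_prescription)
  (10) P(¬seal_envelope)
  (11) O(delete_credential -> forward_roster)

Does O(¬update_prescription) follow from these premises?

Yes

Premise 4 gives O(¬anonymize_summons).
The contrapositive of premise 3 (O(¬publish_sample -> anonymize_summons)) is O(¬anonymize_summons -> publish_sample), and O(¬anonymize_summons) is already established, so O(publish_sample).
The contrapositive of premise 6 (O(¬seal_ledger -> ¬publish_sample)) is O(publish_sample -> seal_ledger), and O(publish_sample) is already established, so O(seal_ledger).
With premise 8, O(seal_ledger -> ¬forward_roster), the K-axiom yields O(¬forward_roster).
Premise 11 is O(delete_credential -> forward_roster); contrapositively O(¬forward_roster -> ¬delete_credential). Since O(¬forward_roster) holds, K gives O(¬delete_credential).
Premise 2 is O(review_waiver -> delete_credential); contrapositively O(¬delete_credential -> ¬review_waiver). Since O(¬delete_credential) holds, K gives O(¬review_waiver).
From O(¬review_waiver) and premise 9, O(¬review_waiver -> ¬update_prescription), we obtain O(¬update_prescription).
Premises 1, 5, 7, 10 do not contribute to this derivation.
So O(¬update_prescription) follows.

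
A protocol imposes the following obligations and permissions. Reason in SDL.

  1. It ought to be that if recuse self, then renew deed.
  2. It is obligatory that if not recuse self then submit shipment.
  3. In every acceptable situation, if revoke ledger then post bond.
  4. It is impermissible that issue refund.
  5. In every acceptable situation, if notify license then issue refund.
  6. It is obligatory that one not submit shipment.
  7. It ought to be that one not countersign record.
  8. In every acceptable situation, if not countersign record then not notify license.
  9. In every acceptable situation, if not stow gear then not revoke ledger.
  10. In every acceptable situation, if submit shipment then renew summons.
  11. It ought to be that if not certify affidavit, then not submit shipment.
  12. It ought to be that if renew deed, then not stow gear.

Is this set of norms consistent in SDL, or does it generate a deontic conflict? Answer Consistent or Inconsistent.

Premise 5 is O(notify_license → issue_refund), but O(notify_license) is not derivable from the premises, so it does not yield O(issue_refund).
So O(issue_refund) is not derivable, and the apparent clash with O(¬issue_refund) does not arise.
A world satisfying every obligation exists (e.g. certify_affidavit=false, countersign_record=false, issue_refund=false, notify_license=false, post_bond=false, recuse_self=true, renew_deed=true, renew_summons=false, revoke_ledger=false, stow_gear=false, submit_shipment=false); no atom is both obligatory and forbidden, so the set is consistent.

Consistent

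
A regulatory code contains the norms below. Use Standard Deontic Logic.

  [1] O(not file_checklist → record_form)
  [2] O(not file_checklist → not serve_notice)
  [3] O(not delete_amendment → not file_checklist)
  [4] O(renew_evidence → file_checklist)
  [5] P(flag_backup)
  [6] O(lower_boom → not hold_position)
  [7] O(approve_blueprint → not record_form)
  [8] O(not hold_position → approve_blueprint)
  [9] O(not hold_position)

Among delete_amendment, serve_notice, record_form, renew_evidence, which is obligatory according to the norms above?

delete_amendment

From premise 9 we have O(not hold_position).
Applying K to premise 8 (O(not hold_position → approve_blueprint)) and O(not hold_position) yields O(approve_blueprint).
Premise 7 is O(approve_blueprint → not record_form); since O(approve_blueprint), deontic closure gives O(not record_form).
Premise 1, O(not file_checklist → record_form), contraposes to O(not record_form → file_checklist); with O(not record_form) we get O(file_checklist).
Premise 3 is O(not delete_amendment → not file_checklist); contrapositively O(file_checklist → delete_amendment). Since O(file_checklist) holds, K gives O(delete_amendment).
So O(delete_amendment) holds — delete_amendment is obligatory. None of the other listed options is made obligatory by any chain of premises.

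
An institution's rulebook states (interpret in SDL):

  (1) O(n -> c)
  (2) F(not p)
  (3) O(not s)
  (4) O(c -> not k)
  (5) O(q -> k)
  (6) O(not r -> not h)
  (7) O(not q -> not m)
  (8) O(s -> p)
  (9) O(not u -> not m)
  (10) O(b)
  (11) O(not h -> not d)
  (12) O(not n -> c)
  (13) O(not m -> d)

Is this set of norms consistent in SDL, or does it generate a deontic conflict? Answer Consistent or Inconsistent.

Consistent

Premise 8 is O(s -> p); even if O(p) held, inferring O(s) would be affirming the consequent — invalid.
So O(s) is not derivable, and the apparent clash with O(not s) does not arise.
A world satisfying every obligation exists (e.g. b=true, c=true, d=true, h=true, k=false, m=false, n=false, p=true, q=false, r=true, s=false, u=false); no atom is both obligatory and forbidden, so the set is consistent.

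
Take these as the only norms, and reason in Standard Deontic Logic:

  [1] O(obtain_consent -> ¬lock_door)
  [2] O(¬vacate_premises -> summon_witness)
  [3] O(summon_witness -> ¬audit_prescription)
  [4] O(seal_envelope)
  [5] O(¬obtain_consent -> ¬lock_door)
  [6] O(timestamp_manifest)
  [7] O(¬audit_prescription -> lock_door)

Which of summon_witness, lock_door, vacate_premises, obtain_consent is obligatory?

vacate_premises

Premises 1 and 5 cover both cases: O(obtain_consent -> ¬lock_door) and O(¬obtain_consent -> ¬lock_door). Since obtain_consent ∨ ¬obtain_consent is a tautology, O(¬lock_door) follows.
The contrapositive of premise 7 (O(¬audit_prescription -> lock_door)) is O(¬lock_door -> audit_prescription), and O(¬lock_door) is already established, so O(audit_prescription).
The contrapositive of premise 3 (O(summon_witness -> ¬audit_prescription)) is O(audit_prescription -> ¬summon_witness), and O(audit_prescription) is already established, so O(¬summon_witness).
Premise 2 is O(¬vacate_premises -> summon_witness); contrapositively O(¬summon_witness -> vacate_premises). Since O(¬summon_witness) holds, K gives O(vacate_premises).
So O(vacate_premises) holds — vacate_premises is obligatory. None of the other listed options is made obligatory by any chain of premises.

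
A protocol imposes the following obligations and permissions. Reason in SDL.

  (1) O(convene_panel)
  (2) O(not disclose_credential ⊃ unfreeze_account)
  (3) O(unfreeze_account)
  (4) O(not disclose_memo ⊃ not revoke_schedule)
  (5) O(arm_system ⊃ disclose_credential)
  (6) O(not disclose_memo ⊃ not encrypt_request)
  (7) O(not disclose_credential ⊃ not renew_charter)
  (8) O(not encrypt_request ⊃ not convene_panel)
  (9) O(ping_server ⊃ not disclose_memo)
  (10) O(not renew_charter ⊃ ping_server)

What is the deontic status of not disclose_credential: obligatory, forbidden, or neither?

Premise 1 states O(convene_panel) outright.
The contrapositive of premise 8 (O(not encrypt_request ⊃ not convene_panel)) is O(convene_panel ⊃ encrypt_request), and O(convene_panel) is already established, so O(encrypt_request).
Premise 6 is O(not disclose_memo ⊃ not encrypt_request); contrapositively O(encrypt_request ⊃ disclose_memo). Since O(encrypt_request) holds, K gives O(disclose_memo).
Premise 9 is O(ping_server ⊃ not disclose_memo); contrapositively O(disclose_memo ⊃ not ping_server). Since O(disclose_memo) holds, K gives O(not ping_server).
Premise 10, O(not renew_charter ⊃ ping_server), contraposes to O(not ping_server ⊃ renew_charter); with O(not ping_server) we get O(renew_charter).
Premise 7 is O(not disclose_credential ⊃ not renew_charter); contrapositively O(renew_charter ⊃ disclose_credential). Since O(renew_charter) holds, K gives O(disclose_credential).
Premises 2, 3, 4, 5 do not contribute to this derivation.
Thus O(disclose_credential), which is F(not disclose_credential): not disclose_credential is forbidden.

Forbidden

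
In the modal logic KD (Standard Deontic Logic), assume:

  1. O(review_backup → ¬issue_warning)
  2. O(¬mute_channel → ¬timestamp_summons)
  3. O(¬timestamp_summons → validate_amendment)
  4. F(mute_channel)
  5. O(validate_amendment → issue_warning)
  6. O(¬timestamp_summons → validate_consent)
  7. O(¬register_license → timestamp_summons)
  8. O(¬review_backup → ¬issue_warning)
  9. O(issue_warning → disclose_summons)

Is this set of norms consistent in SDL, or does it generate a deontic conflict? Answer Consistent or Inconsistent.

Premises 1 and 8 are O(review_backup → ¬issue_warning) and O(¬review_backup → ¬issue_warning); every ideal world satisfies review_backup or ¬review_backup, so in either case ¬issue_warning holds — hence O(¬issue_warning).
The contrapositive of premise 5 (O(validate_amendment → issue_warning)) is O(¬issue_warning → ¬validate_amendment), and O(¬issue_warning) is already established, so O(¬validate_amendment).
The contrapositive of premise 3 (O(¬timestamp_summons → validate_amendment)) is O(¬validate_amendment → timestamp_summons), and O(¬validate_amendment) is already established, so O(timestamp_summons).
Premise 2, O(¬mute_channel → ¬timestamp_summons), contraposes to O(timestamp_summons → mute_channel); with O(timestamp_summons) we get O(mute_channel).
But premise 4, F(mute_channel), means O(¬mute_channel).
We now have both O(mute_channel) and O(¬mute_channel) — mute_channel is simultaneously obligatory and forbidden, violating the D-axiom.

Inconsistent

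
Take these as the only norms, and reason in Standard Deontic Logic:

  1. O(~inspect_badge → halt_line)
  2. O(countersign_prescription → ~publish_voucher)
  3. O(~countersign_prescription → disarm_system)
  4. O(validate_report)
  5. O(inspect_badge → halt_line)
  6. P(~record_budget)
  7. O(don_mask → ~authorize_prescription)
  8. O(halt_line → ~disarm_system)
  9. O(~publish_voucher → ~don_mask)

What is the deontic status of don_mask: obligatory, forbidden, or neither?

Premises 1 and 5 cover both cases: O(~inspect_badge → halt_line) and O(inspect_badge → halt_line). Since ~inspect_badge ∨ inspect_badge is a tautology, O(halt_line) follows.
With premise 8, O(halt_line → ~disarm_system), the K-axiom yields O(~disarm_system).
Premise 3 is O(~countersign_prescription → disarm_system); contrapositively O(~disarm_system → countersign_prescription). Since O(~disarm_system) holds, K gives O(countersign_prescription).
Applying K to premise 2 (O(countersign_prescription → ~publish_voucher)) and O(countersign_prescription) yields O(~publish_voucher).
With premise 9, O(~publish_voucher → ~don_mask), the K-axiom yields O(~don_mask).
Premises 4, 6, 7 do not contribute to this derivation.
Thus O(~don_mask), which is F(don_mask): don_mask is forbidden.

Forbidden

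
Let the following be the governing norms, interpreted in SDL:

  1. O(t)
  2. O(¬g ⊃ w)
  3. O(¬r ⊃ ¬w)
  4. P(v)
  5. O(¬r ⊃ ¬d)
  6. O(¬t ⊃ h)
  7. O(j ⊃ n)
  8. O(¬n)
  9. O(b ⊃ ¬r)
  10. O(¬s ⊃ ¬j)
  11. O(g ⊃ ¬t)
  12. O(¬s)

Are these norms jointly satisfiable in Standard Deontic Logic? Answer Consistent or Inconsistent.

Premise 7 is O(j ⊃ n), but O(j) is not derivable from the premises, so it does not yield O(n).
So O(n) is not derivable, and the apparent clash with O(¬n) does not arise.
A world satisfying every obligation exists (e.g. b=false, d=false, g=false, h=false, j=false, n=false, r=true, s=false, t=true, v=false, w=true); no atom is both obligatory and forbidden, so the set is consistent.

Consistent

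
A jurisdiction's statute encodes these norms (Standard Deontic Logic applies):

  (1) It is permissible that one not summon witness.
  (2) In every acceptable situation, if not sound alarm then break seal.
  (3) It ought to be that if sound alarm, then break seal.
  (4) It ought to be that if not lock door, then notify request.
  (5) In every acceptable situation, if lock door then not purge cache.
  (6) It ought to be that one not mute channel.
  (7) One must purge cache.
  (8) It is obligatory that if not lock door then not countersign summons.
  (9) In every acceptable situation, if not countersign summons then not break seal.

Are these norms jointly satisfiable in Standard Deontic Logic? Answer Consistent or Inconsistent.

Inconsistent

Premises 3 and 2 are O(sound_alarm → break_seal) and O(¬sound_alarm → break_seal); every ideal world satisfies sound_alarm or ¬sound_alarm, so in either case break_seal holds — hence O(break_seal).
Premise 9, O(¬countersign_summons → ¬break_seal), contraposes to O(break_seal → countersign_summons); with O(break_seal) we get O(countersign_summons).
Premise 8, O(¬lock_door → ¬countersign_summons), contraposes to O(countersign_summons → lock_door); with O(countersign_summons) we get O(lock_door).
With premise 5, O(lock_door → ¬purge_cache), the K-axiom yields O(¬purge_cache).
Yet premise 7 states O(purge_cache).
We now have both O(¬purge_cache) and O(purge_cache) — purge_cache is simultaneously obligatory and forbidden, violating the D-axiom.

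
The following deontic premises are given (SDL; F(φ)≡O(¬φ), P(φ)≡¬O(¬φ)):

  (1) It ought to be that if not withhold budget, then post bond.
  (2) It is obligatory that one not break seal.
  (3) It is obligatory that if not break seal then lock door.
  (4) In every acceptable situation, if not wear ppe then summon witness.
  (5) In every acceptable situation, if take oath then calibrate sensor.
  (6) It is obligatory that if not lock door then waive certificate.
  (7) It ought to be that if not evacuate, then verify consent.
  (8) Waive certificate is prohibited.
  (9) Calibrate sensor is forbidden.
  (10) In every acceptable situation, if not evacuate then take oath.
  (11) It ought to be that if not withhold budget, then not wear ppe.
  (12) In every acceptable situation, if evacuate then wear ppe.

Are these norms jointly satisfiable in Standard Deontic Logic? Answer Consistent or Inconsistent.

Consistent

Premise 6 is O(¬lock_door → waive_certificate), but O(¬lock_door) is not derivable from the premises, so it does not yield O(waive_certificate).
So O(waive_certificate) is not derivable, and the apparent clash with O(¬waive_certificate) does not arise.
A world satisfying every obligation exists (e.g. break_seal=false, calibrate_sensor=false, evacuate=true, lock_door=true, post_bond=false, summon_witness=false, take_oath=false, verify_consent=false, waive_certificate=false, wear_ppe=true, withhold_budget=true); no atom is both obligatory and forbidden, so the set is consistent.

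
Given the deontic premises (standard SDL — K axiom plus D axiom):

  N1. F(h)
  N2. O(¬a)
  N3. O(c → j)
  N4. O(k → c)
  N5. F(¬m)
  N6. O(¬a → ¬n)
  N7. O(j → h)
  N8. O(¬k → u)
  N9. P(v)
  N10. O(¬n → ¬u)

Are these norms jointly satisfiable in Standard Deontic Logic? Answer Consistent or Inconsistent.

F(h) at premise 1 means O(¬h).
Premise 7 is O(j → h); contrapositively O(¬h → ¬j). Since O(¬h) holds, K gives O(¬j).
The contrapositive of premise 3 (O(c → j)) is O(¬j → ¬c), and O(¬j) is already established, so O(¬c).
The contrapositive of premise 4 (O(k → c)) is O(¬c → ¬k), and O(¬c) is already established, so O(¬k).
From O(¬k) and premise 8, O(¬k → u), we obtain O(u).
The contrapositive of premise 10 (O(¬n → ¬u)) is O(u → n), and O(u) is already established, so O(n).
Premise 6 is O(¬a → ¬n); contrapositively O(n → a). Since O(n) holds, K gives O(a).
Yet premise 2 states O(¬a).
We now have both O(a) and O(¬a) — a is simultaneously obligatory and forbidden, violating the D-axiom.

Inconsistent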